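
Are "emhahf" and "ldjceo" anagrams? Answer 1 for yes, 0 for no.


Strings: "emhahf", "ldjceo"
Sorted first:  aefhhm
Sorted second: cdejlo
Differ at position 0: 'a' vs 'c' => not anagrams

0


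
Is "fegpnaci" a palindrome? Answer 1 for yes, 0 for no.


Input: fegpnaci
Reversed: icanpgef
  Compare pos 0 ('f') with pos 7 ('i'): MISMATCH
  Compare pos 1 ('e') with pos 6 ('c'): MISMATCH
  Compare pos 2 ('g') with pos 5 ('a'): MISMATCH
  Compare pos 3 ('p') with pos 4 ('n'): MISMATCH
Result: not a palindrome

0


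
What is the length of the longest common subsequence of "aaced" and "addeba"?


LCS of "aaced" and "addeba"
DP table:
           a    d    d    e    b    a
      0    0    0    0    0    0    0
  a   0    1    1    1    1    1    1
  a   0    1    1    1    1    1    2
  c   0    1    1    1    1    1    2
  e   0    1    1    1    2    2    2
  d   0    1    2    2    2    2    2
LCS length = dp[5][6] = 2

2


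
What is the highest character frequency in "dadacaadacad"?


Input: dadacaadacad
Character counts:
  'a': 6
  'c': 2
  'd': 4
Maximum frequency: 6

6


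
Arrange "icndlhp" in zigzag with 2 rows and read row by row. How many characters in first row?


Zigzag "icndlhp" into 2 rows:
Placing characters:
  'i' => row 0
  'c' => row 1
  'n' => row 0
  'd' => row 1
  'l' => row 0
  'h' => row 1
  'p' => row 0
Rows:
  Row 0: "inlp"
  Row 1: "cdh"
First row length: 4

4


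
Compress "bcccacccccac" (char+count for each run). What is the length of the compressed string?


Input: bcccacccccac
Runs:
  'b' x 1 => "b1"
  'c' x 3 => "c3"
  'a' x 1 => "a1"
  'c' x 5 => "c5"
  'a' x 1 => "a1"
  'c' x 1 => "c1"
Compressed: "b1c3a1c5a1c1"
Compressed length: 12

12


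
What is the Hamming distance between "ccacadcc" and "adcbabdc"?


Comparing "ccacadcc" and "adcbabdc" position by position:
  Position 0: 'c' vs 'a' => differ
  Position 1: 'c' vs 'd' => differ
  Position 2: 'a' vs 'c' => differ
  Position 3: 'c' vs 'b' => differ
  Position 4: 'a' vs 'a' => same
  Position 5: 'd' vs 'b' => differ
  Position 6: 'c' vs 'd' => differ
  Position 7: 'c' vs 'c' => same
Total differences (Hamming distance): 6

6


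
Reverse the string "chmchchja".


Input: chmchchja
Reading characters right to left:
  Position 8: 'a'
  Position 7: 'j'
  Position 6: 'h'
  Position 5: 'c'
  Position 4: 'h'
  Position 3: 'c'
  Position 2: 'm'
  Position 1: 'h'
  Position 0: 'c'
Reversed: ajhchcmhc

ajhchcmhc


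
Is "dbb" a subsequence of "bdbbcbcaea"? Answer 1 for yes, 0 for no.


Check if "dbb" is a subsequence of "bdbbcbcaea"
Greedy scan:
  Position 0 ('b'): no match needed
  Position 1 ('d'): matches sub[0] = 'd'
  Position 2 ('b'): matches sub[1] = 'b'
  Position 3 ('b'): matches sub[2] = 'b'
  Position 4 ('c'): no match needed
  Position 5 ('b'): no match needed
  Position 6 ('c'): no match needed
  Position 7 ('a'): no match needed
  Position 8 ('e'): no match needed
  Position 9 ('a'): no match needed
All 3 characters matched => is a subsequence

1


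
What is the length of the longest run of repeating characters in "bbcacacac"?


Input: "bbcacacac"
Scanning for longest run:
  Position 1 ('b'): continues run of 'b', length=2
  Position 2 ('c'): new char, reset run to 1
  Position 3 ('a'): new char, reset run to 1
  Position 4 ('c'): new char, reset run to 1
  Position 5 ('a'): new char, reset run to 1
  Position 6 ('c'): new char, reset run to 1
  Position 7 ('a'): new char, reset run to 1
  Position 8 ('c'): new char, reset run to 1
Longest run: 'b' with length 2

2


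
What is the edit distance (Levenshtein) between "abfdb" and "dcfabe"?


Computing edit distance: "abfdb" -> "dcfabe"
DP table:
           d    c    f    a    b    e
      0    1    2    3    4    5    6
  a   1    1    2    3    3    4    5
  b   2    2    2    3    4    3    4
  f   3    3    3    2    3    4    4
  d   4    3    4    3    3    4    5
  b   5    4    4    4    4    3    4
Edit distance = dp[5][6] = 4

4


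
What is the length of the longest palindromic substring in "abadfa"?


Input: "abadfa"
Checking substrings for palindromes:
  [0:3] "aba" (len 3) => palindrome
Longest palindromic substring: "aba" with length 3

3


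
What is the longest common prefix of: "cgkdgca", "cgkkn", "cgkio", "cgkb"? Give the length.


Words: cgkdgca, cgkkn, cgkio, cgkb
  Position 0: all 'c' => match
  Position 1: all 'g' => match
  Position 2: all 'k' => match
  Position 3: ('d', 'k', 'i', 'b') => mismatch, stop
LCP = "cgk" (length 3)

3


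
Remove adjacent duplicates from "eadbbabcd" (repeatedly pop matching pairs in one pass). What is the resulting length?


Input: eadbbabcd
Stack-based adjacent duplicate removal:
  Read 'e': push. Stack: e
  Read 'a': push. Stack: ea
  Read 'd': push. Stack: ead
  Read 'b': push. Stack: eadb
  Read 'b': matches stack top 'b' => pop. Stack: ead
  Read 'a': push. Stack: eada
  Read 'b': push. Stack: eadab
  Read 'c': push. Stack: eadabc
  Read 'd': push. Stack: eadabcd
Final stack: "eadabcd" (length 7)

7


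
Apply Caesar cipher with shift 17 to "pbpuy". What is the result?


Caesar cipher: shift "pbpuy" by 17
  'p' (pos 15) + 17 = pos 6 = 'g'
  'b' (pos 1) + 17 = pos 18 = 's'
  'p' (pos 15) + 17 = pos 6 = 'g'
  'u' (pos 20) + 17 = pos 11 = 'l'
  'y' (pos 24) + 17 = pos 15 = 'p'
Result: gsglp

gsglp


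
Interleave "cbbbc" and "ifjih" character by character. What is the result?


Interleaving "cbbbc" and "ifjih":
  Position 0: 'c' from first, 'i' from second => "ci"
  Position 1: 'b' from first, 'f' from second => "bf"
  Position 2: 'b' from first, 'j' from second => "bj"
  Position 3: 'b' from first, 'i' from second => "bi"
  Position 4: 'c' from first, 'h' from second => "ch"
Result: cibfbjbich

cibfbjbich


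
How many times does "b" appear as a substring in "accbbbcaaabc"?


Searching for "b" in "accbbbcaaabc"
Scanning each position:
  Position 0: "a" => no
  Position 1: "c" => no
  Position 2: "c" => no
  Position 3: "b" => MATCH
  Position 4: "b" => MATCH
  Position 5: "b" => MATCH
  Position 6: "c" => no
  Position 7: "a" => no
  Position 8: "a" => no
  Position 9: "a" => no
  Position 10: "b" => MATCH
  Position 11: "c" => no
Total occurrences: 4

4


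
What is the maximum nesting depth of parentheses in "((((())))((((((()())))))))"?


Input: "((((())))((((((()())))))))"
Tracking depth:
  Position 0 '(': depth becomes 1
  Position 1 '(': depth becomes 2
  Position 2 '(': depth becomes 3
  Position 3 '(': depth becomes 4
  Position 4 '(': depth becomes 5
  Position 5 ')': depth becomes 4
  Position 6 ')': depth becomes 3
  Position 7 ')': depth becomes 2
  Position 8 ')': depth becomes 1
  Position 9 '(': depth becomes 2
  Position 10 '(': depth becomes 3
  Position 11 '(': depth becomes 4
  Position 12 '(': depth becomes 5
  Position 13 '(': depth becomes 6
  Position 14 '(': depth becomes 7
  Position 15 '(': depth becomes 8
  Position 16 ')': depth becomes 7
  Position 17 '(': depth becomes 8
  Position 18 ')': depth becomes 7
  Position 19 ')': depth becomes 6
  Position 20 ')': depth becomes 5
  Position 21 ')': depth becomes 4
  Position 22 ')': depth becomes 3
  Position 23 ')': depth becomes 2
  Position 24 ')': depth becomes 1
  Position 25 ')': depth becomes 0
Maximum depth reached: 8

8


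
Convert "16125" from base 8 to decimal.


Input: "16125" in base 8
Positional expansion:
  Digit '1' (value 1) x 8^4 = 4096
  Digit '6' (value 6) x 8^3 = 3072
  Digit '1' (value 1) x 8^2 = 64
  Digit '2' (value 2) x 8^1 = 16
  Digit '5' (value 5) x 8^0 = 5
Sum = 7253

7253


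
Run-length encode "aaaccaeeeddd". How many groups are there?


Input: aaaccaeeeddd
Scanning for consecutive runs:
  Group 1: 'a' x 3 (positions 0-2)
  Group 2: 'c' x 2 (positions 3-4)
  Group 3: 'a' x 1 (positions 5-5)
  Group 4: 'e' x 3 (positions 6-8)
  Group 5: 'd' x 3 (positions 9-11)
Total groups: 5

5


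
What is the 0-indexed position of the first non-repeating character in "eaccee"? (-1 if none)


Input: eaccee
Character frequencies:
  'a': 1
  'c': 2
  'e': 3
Scanning left to right for freq == 1:
  Position 0 ('e'): freq=3, skip
  Position 1 ('a'): unique! => answer = 1

1


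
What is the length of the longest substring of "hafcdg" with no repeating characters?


Input: "hafcdg"
Sliding window (track last position of each char):
  Position 0 ('h'): window [0,0] length 1 -- new best
  Position 1 ('a'): window [0,1] length 2 -- new best
  Position 2 ('f'): window [0,2] length 3 -- new best
  Position 3 ('c'): window [0,3] length 4 -- new best
  Position 4 ('d'): window [0,4] length 5 -- new best
  Position 5 ('g'): window [0,5] length 6 -- new best
Longest substring with no repeats: "hafcdg" with length 6

6


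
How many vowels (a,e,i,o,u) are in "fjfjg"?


Input: fjfjg
Checking each character:
  'f' at position 0: consonant
  'j' at position 1: consonant
  'f' at position 2: consonant
  'j' at position 3: consonant
  'g' at position 4: consonant
Total vowels: 0

0


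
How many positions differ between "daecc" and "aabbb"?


Comparing "daecc" and "aabbb" position by position:
  Position 0: 'd' vs 'a' => DIFFER
  Position 1: 'a' vs 'a' => same
  Position 2: 'e' vs 'b' => DIFFER
  Position 3: 'c' vs 'b' => DIFFER
  Position 4: 'c' vs 'b' => DIFFER
Positions that differ: 4

4


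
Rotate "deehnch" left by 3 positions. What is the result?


Input: "deehnch", rotate left by 3
First 3 characters: "dee"
Remaining characters: "hnch"
Concatenate remaining + first: "hnch" + "dee" = "hnchdee"

hnchdee


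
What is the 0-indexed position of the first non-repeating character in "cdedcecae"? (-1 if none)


Input: cdedcecae
Character frequencies:
  'a': 1
  'c': 3
  'd': 2
  'e': 3
Scanning left to right for freq == 1:
  Position 0 ('c'): freq=3, skip
  Position 1 ('d'): freq=2, skip
  Position 2 ('e'): freq=3, skip
  Position 3 ('d'): freq=2, skip
  Position 4 ('c'): freq=3, skip
  Position 5 ('e'): freq=3, skip
  Position 6 ('c'): freq=3, skip
  Position 7 ('a'): unique! => answer = 7

7


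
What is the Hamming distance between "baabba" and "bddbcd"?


Comparing "baabba" and "bddbcd" position by position:
  Position 0: 'b' vs 'b' => same
  Position 1: 'a' vs 'd' => differ
  Position 2: 'a' vs 'd' => differ
  Position 3: 'b' vs 'b' => same
  Position 4: 'b' vs 'c' => differ
  Position 5: 'a' vs 'd' => differ
Total differences (Hamming distance): 4

4


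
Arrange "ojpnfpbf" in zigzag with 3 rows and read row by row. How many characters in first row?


Zigzag "ojpnfpbf" into 3 rows:
Placing characters:
  'o' => row 0
  'j' => row 1
  'p' => row 2
  'n' => row 1
  'f' => row 0
  'p' => row 1
  'b' => row 2
  'f' => row 1
Rows:
  Row 0: "of"
  Row 1: "jnpf"
  Row 2: "pb"
First row length: 2

2


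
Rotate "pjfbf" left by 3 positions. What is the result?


Input: "pjfbf", rotate left by 3
First 3 characters: "pjf"
Remaining characters: "bf"
Concatenate remaining + first: "bf" + "pjf" = "bfpjf"

bfpjf


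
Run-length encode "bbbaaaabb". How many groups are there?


Input: bbbaaaabb
Scanning for consecutive runs:
  Group 1: 'b' x 3 (positions 0-2)
  Group 2: 'a' x 4 (positions 3-6)
  Group 3: 'b' x 2 (positions 7-8)
Total groups: 3

3


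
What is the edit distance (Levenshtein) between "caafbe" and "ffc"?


Computing edit distance: "caafbe" -> "ffc"
DP table:
           f    f    c
      0    1    2    3
  c   1    1    2    2
  a   2    2    2    3
  a   3    3    3    3
  f   4    3    3    4
  b   5    4    4    4
  e   6    5    5    5
Edit distance = dp[6][3] = 5

5


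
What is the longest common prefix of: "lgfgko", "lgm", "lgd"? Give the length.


Words: lgfgko, lgm, lgd
  Position 0: all 'l' => match
  Position 1: all 'g' => match
  Position 2: ('f', 'm', 'd') => mismatch, stop
LCP = "lg" (length 2)

2


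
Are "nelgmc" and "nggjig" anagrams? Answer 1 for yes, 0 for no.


Strings: "nelgmc", "nggjig"
Sorted first:  ceglmn
Sorted second: gggijn
Differ at position 0: 'c' vs 'g' => not anagrams

0


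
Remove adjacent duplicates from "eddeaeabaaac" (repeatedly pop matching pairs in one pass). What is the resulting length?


Input: eddeaeabaaac
Stack-based adjacent duplicate removal:
  Read 'e': push. Stack: e
  Read 'd': push. Stack: ed
  Read 'd': matches stack top 'd' => pop. Stack: e
  Read 'e': matches stack top 'e' => pop. Stack: (empty)
  Read 'a': push. Stack: a
  Read 'e': push. Stack: ae
  Read 'a': push. Stack: aea
  Read 'b': push. Stack: aeab
  Read 'a': push. Stack: aeaba
  Read 'a': matches stack top 'a' => pop. Stack: aeab
  Read 'a': push. Stack: aeaba
  Read 'c': push. Stack: aeabac
Final stack: "aeabac" (length 6)

6


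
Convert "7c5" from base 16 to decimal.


Input: "7c5" in base 16
Positional expansion:
  Digit '7' (value 7) x 16^2 = 1792
  Digit 'c' (value 12) x 16^1 = 192
  Digit '5' (value 5) x 16^0 = 5
Sum = 1989

1989


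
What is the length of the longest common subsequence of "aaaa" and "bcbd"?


LCS of "aaaa" and "bcbd"
DP table:
           b    c    b    d
      0    0    0    0    0
  a   0    0    0    0    0
  a   0    0    0    0    0
  a   0    0    0    0    0
  a   0    0    0    0    0
LCS length = dp[4][4] = 0

0


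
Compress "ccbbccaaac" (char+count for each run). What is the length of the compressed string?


Input: ccbbccaaac
Runs:
  'c' x 2 => "c2"
  'b' x 2 => "b2"
  'c' x 2 => "c2"
  'a' x 3 => "a3"
  'c' x 1 => "c1"
Compressed: "c2b2c2a3c1"
Compressed length: 10

10


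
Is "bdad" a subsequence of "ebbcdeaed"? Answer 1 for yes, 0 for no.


Check if "bdad" is a subsequence of "ebbcdeaed"
Greedy scan:
  Position 0 ('e'): no match needed
  Position 1 ('b'): matches sub[0] = 'b'
  Position 2 ('b'): no match needed
  Position 3 ('c'): no match needed
  Position 4 ('d'): matches sub[1] = 'd'
  Position 5 ('e'): no match needed
  Position 6 ('a'): matches sub[2] = 'a'
  Position 7 ('e'): no match needed
  Position 8 ('d'): matches sub[3] = 'd'
All 4 characters matched => is a subsequence

1


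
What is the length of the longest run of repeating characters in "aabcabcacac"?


Input: "aabcabcacac"
Scanning for longest run:
  Position 1 ('a'): continues run of 'a', length=2
  Position 2 ('b'): new char, reset run to 1
  Position 3 ('c'): new char, reset run to 1
  Position 4 ('a'): new char, reset run to 1
  Position 5 ('b'): new char, reset run to 1
  Position 6 ('c'): new char, reset run to 1
  Position 7 ('a'): new char, reset run to 1
  Position 8 ('c'): new char, reset run to 1
  Position 9 ('a'): new char, reset run to 1
  Position 10 ('c'): new char, reset run to 1
Longest run: 'a' with length 2

2


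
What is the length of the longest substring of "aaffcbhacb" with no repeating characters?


Input: "aaffcbhacb"
Sliding window (track last position of each char):
  Position 0 ('a'): window [0,0] length 1 -- new best
  Position 1 ('a'): repeat (last at 0), move window start to 1
  Position 1 ('a'): window [1,1] length 1
  Position 2 ('f'): window [1,2] length 2 -- new best
  Position 3 ('f'): repeat (last at 2), move window start to 3
  Position 3 ('f'): window [3,3] length 1
  Position 4 ('c'): window [3,4] length 2
  Position 5 ('b'): window [3,5] length 3 -- new best
  Position 6 ('h'): window [3,6] length 4 -- new best
  Position 7 ('a'): window [3,7] length 5 -- new best
  Position 8 ('c'): repeat (last at 4), move window start to 5
  Position 8 ('c'): window [5,8] length 4
  Position 9 ('b'): repeat (last at 5), move window start to 6
  Position 9 ('b'): window [6,9] length 4
Longest substring with no repeats: "fcbha" with length 5

5


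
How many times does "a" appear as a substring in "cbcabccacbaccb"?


Searching for "a" in "cbcabccacbaccb"
Scanning each position:
  Position 0: "c" => no
  Position 1: "b" => no
  Position 2: "c" => no
  Position 3: "a" => MATCH
  Position 4: "b" => no
  Position 5: "c" => no
  Position 6: "c" => no
  Position 7: "a" => MATCH
  Position 8: "c" => no
  Position 9: "b" => no
  Position 10: "a" => MATCH
  Position 11: "c" => no
  Position 12: "c" => no
  Position 13: "b" => no
Total occurrences: 3

3


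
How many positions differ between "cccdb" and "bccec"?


Comparing "cccdb" and "bccec" position by position:
  Position 0: 'c' vs 'b' => DIFFER
  Position 1: 'c' vs 'c' => same
  Position 2: 'c' vs 'c' => same
  Position 3: 'd' vs 'e' => DIFFER
  Position 4: 'b' vs 'c' => DIFFER
Positions that differ: 3

3


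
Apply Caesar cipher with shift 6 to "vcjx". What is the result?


Caesar cipher: shift "vcjx" by 6
  'v' (pos 21) + 6 = pos 1 = 'b'
  'c' (pos 2) + 6 = pos 8 = 'i'
  'j' (pos 9) + 6 = pos 15 = 'p'
  'x' (pos 23) + 6 = pos 3 = 'd'
Result: bipd

bipd


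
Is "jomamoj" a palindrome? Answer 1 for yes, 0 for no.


Input: jomamoj
Reversed: jomamoj
  Compare pos 0 ('j') with pos 6 ('j'): match
  Compare pos 1 ('o') with pos 5 ('o'): match
  Compare pos 2 ('m') with pos 4 ('m'): match
Result: palindrome

1


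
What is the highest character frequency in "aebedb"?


Input: aebedb
Character counts:
  'a': 1
  'b': 2
  'd': 1
  'e': 2
Maximum frequency: 2

2


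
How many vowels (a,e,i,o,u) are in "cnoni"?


Input: cnoni
Checking each character:
  'c' at position 0: consonant
  'n' at position 1: consonant
  'o' at position 2: vowel (running total: 1)
  'n' at position 3: consonant
  'i' at position 4: vowel (running total: 2)
Total vowels: 2

2


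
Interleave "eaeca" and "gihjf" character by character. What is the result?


Interleaving "eaeca" and "gihjf":
  Position 0: 'e' from first, 'g' from second => "eg"
  Position 1: 'a' from first, 'i' from second => "ai"
  Position 2: 'e' from first, 'h' from second => "eh"
  Position 3: 'c' from first, 'j' from second => "cj"
  Position 4: 'a' from first, 'f' from second => "af"
Result: egaiehcjaf

egaiehcjaf


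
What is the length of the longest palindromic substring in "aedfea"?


Input: "aedfea"
Checking substrings for palindromes:
  No multi-char palindromic substrings found
Longest palindromic substring: "a" with length 1

1


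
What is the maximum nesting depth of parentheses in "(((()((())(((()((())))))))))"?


Input: "(((()((())(((()((())))))))))"
Tracking depth:
  Position 0 '(': depth becomes 1
  Position 1 '(': depth becomes 2
  Position 2 '(': depth becomes 3
  Position 3 '(': depth becomes 4
  Position 4 ')': depth becomes 3
  Position 5 '(': depth becomes 4
  Position 6 '(': depth becomes 5
  Position 7 '(': depth becomes 6
  Position 8 ')': depth becomes 5
  Position 9 ')': depth becomes 4
  Position 10 '(': depth becomes 5
  Position 11 '(': depth becomes 6
  Position 12 '(': depth becomes 7
  Position 13 '(': depth becomes 8
  Position 14 ')': depth becomes 7
  Position 15 '(': depth becomes 8
  Position 16 '(': depth becomes 9
  Position 17 '(': depth becomes 10
  Position 18 ')': depth becomes 9
  Position 19 ')': depth becomes 8
  Position 20 ')': depth becomes 7
  Position 21 ')': depth becomes 6
  Position 22 ')': depth becomes 5
  Position 23 ')': depth becomes 4
  Position 24 ')': depth becomes 3
  Position 25 ')': depth becomes 2
  Position 26 ')': depth becomes 1
  Position 27 ')': depth becomes 0
Maximum depth reached: 10

10


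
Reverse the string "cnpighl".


Input: cnpighl
Reading characters right to left:
  Position 6: 'l'
  Position 5: 'h'
  Position 4: 'g'
  Position 3: 'i'
  Position 2: 'p'
  Position 1: 'n'
  Position 0: 'c'
Reversed: lhgipnc

lhgipnc


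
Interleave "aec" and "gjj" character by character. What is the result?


Interleaving "aec" and "gjj":
  Position 0: 'a' from first, 'g' from second => "ag"
  Position 1: 'e' from first, 'j' from second => "ej"
  Position 2: 'c' from first, 'j' from second => "cj"
Result: agejcj

agejcj


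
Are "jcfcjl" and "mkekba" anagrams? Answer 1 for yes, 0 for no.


Strings: "jcfcjl", "mkekba"
Sorted first:  ccfjjl
Sorted second: abekkm
Differ at position 0: 'c' vs 'a' => not anagrams

0


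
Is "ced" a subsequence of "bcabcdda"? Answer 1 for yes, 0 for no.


Check if "ced" is a subsequence of "bcabcdda"
Greedy scan:
  Position 0 ('b'): no match needed
  Position 1 ('c'): matches sub[0] = 'c'
  Position 2 ('a'): no match needed
  Position 3 ('b'): no match needed
  Position 4 ('c'): no match needed
  Position 5 ('d'): no match needed
  Position 6 ('d'): no match needed
  Position 7 ('a'): no match needed
Only matched 1/3 characters => not a subsequence

0


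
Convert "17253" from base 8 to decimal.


Input: "17253" in base 8
Positional expansion:
  Digit '1' (value 1) x 8^4 = 4096
  Digit '7' (value 7) x 8^3 = 3584
  Digit '2' (value 2) x 8^2 = 128
  Digit '5' (value 5) x 8^1 = 40
  Digit '3' (value 3) x 8^0 = 3
Sum = 7851

7851


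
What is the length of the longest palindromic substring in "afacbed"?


Input: "afacbed"
Checking substrings for palindromes:
  [0:3] "afa" (len 3) => palindrome
Longest palindromic substring: "afa" with length 3

3


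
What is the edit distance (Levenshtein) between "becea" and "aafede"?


Computing edit distance: "becea" -> "aafede"
DP table:
           a    a    f    e    d    e
      0    1    2    3    4    5    6
  b   1    1    2    3    4    5    6
  e   2    2    2    3    3    4    5
  c   3    3    3    3    4    4    5
  e   4    4    4    4    3    4    4
  a   5    4    4    5    4    4    5
Edit distance = dp[5][6] = 5

5


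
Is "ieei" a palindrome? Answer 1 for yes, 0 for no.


Input: ieei
Reversed: ieei
  Compare pos 0 ('i') with pos 3 ('i'): match
  Compare pos 1 ('e') with pos 2 ('e'): match
Result: palindrome

1


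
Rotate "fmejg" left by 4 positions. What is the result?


Input: "fmejg", rotate left by 4
First 4 characters: "fmej"
Remaining characters: "g"
Concatenate remaining + first: "g" + "fmej" = "gfmej"

gfmej


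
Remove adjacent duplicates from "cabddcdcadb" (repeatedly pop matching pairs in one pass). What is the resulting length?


Input: cabddcdcadb
Stack-based adjacent duplicate removal:
  Read 'c': push. Stack: c
  Read 'a': push. Stack: ca
  Read 'b': push. Stack: cab
  Read 'd': push. Stack: cabd
  Read 'd': matches stack top 'd' => pop. Stack: cab
  Read 'c': push. Stack: cabc
  Read 'd': push. Stack: cabcd
  Read 'c': push. Stack: cabcdc
  Read 'a': push. Stack: cabcdca
  Read 'd': push. Stack: cabcdcad
  Read 'b': push. Stack: cabcdcadb
Final stack: "cabcdcadb" (length 9)

9


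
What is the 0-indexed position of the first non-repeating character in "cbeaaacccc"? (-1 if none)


Input: cbeaaacccc
Character frequencies:
  'a': 3
  'b': 1
  'c': 5
  'e': 1
Scanning left to right for freq == 1:
  Position 0 ('c'): freq=5, skip
  Position 1 ('b'): unique! => answer = 1

1


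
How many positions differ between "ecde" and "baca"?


Comparing "ecde" and "baca" position by position:
  Position 0: 'e' vs 'b' => DIFFER
  Position 1: 'c' vs 'a' => DIFFER
  Position 2: 'd' vs 'c' => DIFFER
  Position 3: 'e' vs 'a' => DIFFER
Positions that differ: 4

4


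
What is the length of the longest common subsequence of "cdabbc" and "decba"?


LCS of "cdabbc" and "decba"
DP table:
           d    e    c    b    a
      0    0    0    0    0    0
  c   0    0    0    1    1    1
  d   0    1    1    1    1    1
  a   0    1    1    1    1    2
  b   0    1    1    1    2    2
  b   0    1    1    1    2    2
  c   0    1    1    2    2    2
LCS length = dp[6][5] = 2

2


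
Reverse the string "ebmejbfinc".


Input: ebmejbfinc
Reading characters right to left:
  Position 9: 'c'
  Position 8: 'n'
  Position 7: 'i'
  Position 6: 'f'
  Position 5: 'b'
  Position 4: 'j'
  Position 3: 'e'
  Position 2: 'm'
  Position 1: 'b'
  Position 0: 'e'
Reversed: cnifbjembe

cnifbjembe


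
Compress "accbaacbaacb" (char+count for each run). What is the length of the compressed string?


Input: accbaacbaacb
Runs:
  'a' x 1 => "a1"
  'c' x 2 => "c2"
  'b' x 1 => "b1"
  'a' x 2 => "a2"
  'c' x 1 => "c1"
  'b' x 1 => "b1"
  'a' x 2 => "a2"
  'c' x 1 => "c1"
  'b' x 1 => "b1"
Compressed: "a1c2b1a2c1b1a2c1b1"
Compressed length: 18

18


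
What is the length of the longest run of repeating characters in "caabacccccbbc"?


Input: "caabacccccbbc"
Scanning for longest run:
  Position 1 ('a'): new char, reset run to 1
  Position 2 ('a'): continues run of 'a', length=2
  Position 3 ('b'): new char, reset run to 1
  Position 4 ('a'): new char, reset run to 1
  Position 5 ('c'): new char, reset run to 1
  Position 6 ('c'): continues run of 'c', length=2
  Position 7 ('c'): continues run of 'c', length=3
  Position 8 ('c'): continues run of 'c', length=4
  Position 9 ('c'): continues run of 'c', length=5
  Position 10 ('b'): new char, reset run to 1
  Position 11 ('b'): continues run of 'b', length=2
  Position 12 ('c'): new char, reset run to 1
Longest run: 'c' with length 5

5


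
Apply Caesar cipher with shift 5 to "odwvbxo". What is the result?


Caesar cipher: shift "odwvbxo" by 5
  'o' (pos 14) + 5 = pos 19 = 't'
  'd' (pos 3) + 5 = pos 8 = 'i'
  'w' (pos 22) + 5 = pos 1 = 'b'
  'v' (pos 21) + 5 = pos 0 = 'a'
  'b' (pos 1) + 5 = pos 6 = 'g'
  'x' (pos 23) + 5 = pos 2 = 'c'
  'o' (pos 14) + 5 = pos 19 = 't'
Result: tibagct

tibagct


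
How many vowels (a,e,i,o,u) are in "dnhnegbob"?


Input: dnhnegbob
Checking each character:
  'd' at position 0: consonant
  'n' at position 1: consonant
  'h' at position 2: consonant
  'n' at position 3: consonant
  'e' at position 4: vowel (running total: 1)
  'g' at position 5: consonant
  'b' at position 6: consonant
  'o' at position 7: vowel (running total: 2)
  'b' at position 8: consonant
Total vowels: 2

2


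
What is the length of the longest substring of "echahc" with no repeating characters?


Input: "echahc"
Sliding window (track last position of each char):
  Position 0 ('e'): window [0,0] length 1 -- new best
  Position 1 ('c'): window [0,1] length 2 -- new best
  Position 2 ('h'): window [0,2] length 3 -- new best
  Position 3 ('a'): window [0,3] length 4 -- new best
  Position 4 ('h'): repeat (last at 2), move window start to 3
  Position 4 ('h'): window [3,4] length 2
  Position 5 ('c'): window [3,5] length 3
Longest substring with no repeats: "echa" with length 4

4


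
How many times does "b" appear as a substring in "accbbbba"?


Searching for "b" in "accbbbba"
Scanning each position:
  Position 0: "a" => no
  Position 1: "c" => no
  Position 2: "c" => no
  Position 3: "b" => MATCH
  Position 4: "b" => MATCH
  Position 5: "b" => MATCH
  Position 6: "b" => MATCH
  Position 7: "a" => no
Total occurrences: 4

4


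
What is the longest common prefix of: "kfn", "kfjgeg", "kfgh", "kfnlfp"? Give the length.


Words: kfn, kfjgeg, kfgh, kfnlfp
  Position 0: all 'k' => match
  Position 1: all 'f' => match
  Position 2: ('n', 'j', 'g', 'n') => mismatch, stop
LCP = "kf" (length 2)

2


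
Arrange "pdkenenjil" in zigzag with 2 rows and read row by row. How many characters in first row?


Zigzag "pdkenenjil" into 2 rows:
Placing characters:
  'p' => row 0
  'd' => row 1
  'k' => row 0
  'e' => row 1
  'n' => row 0
  'e' => row 1
  'n' => row 0
  'j' => row 1
  'i' => row 0
  'l' => row 1
Rows:
  Row 0: "pknni"
  Row 1: "deejl"
First row length: 5

5


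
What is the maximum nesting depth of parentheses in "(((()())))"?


Input: "(((()())))"
Tracking depth:
  Position 0 '(': depth becomes 1
  Position 1 '(': depth becomes 2
  Position 2 '(': depth becomes 3
  Position 3 '(': depth becomes 4
  Position 4 ')': depth becomes 3
  Position 5 '(': depth becomes 4
  Position 6 ')': depth becomes 3
  Position 7 ')': depth becomes 2
  Position 8 ')': depth becomes 1
  Position 9 ')': depth becomes 0
Maximum depth reached: 4

4


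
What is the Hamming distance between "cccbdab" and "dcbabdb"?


Comparing "cccbdab" and "dcbabdb" position by position:
  Position 0: 'c' vs 'd' => differ
  Position 1: 'c' vs 'c' => same
  Position 2: 'c' vs 'b' => differ
  Position 3: 'b' vs 'a' => differ
  Position 4: 'd' vs 'b' => differ
  Position 5: 'a' vs 'd' => differ
  Position 6: 'b' vs 'b' => same
Total differences (Hamming distance): 5

5


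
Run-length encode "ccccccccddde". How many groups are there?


Input: ccccccccddde
Scanning for consecutive runs:
  Group 1: 'c' x 8 (positions 0-7)
  Group 2: 'd' x 3 (positions 8-10)
  Group 3: 'e' x 1 (positions 11-11)
Total groups: 3

3


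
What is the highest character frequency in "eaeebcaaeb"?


Input: eaeebcaaeb
Character counts:
  'a': 3
  'b': 2
  'c': 1
  'e': 4
Maximum frequency: 4

4


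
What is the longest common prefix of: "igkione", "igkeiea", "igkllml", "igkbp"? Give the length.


Words: igkione, igkeiea, igkllml, igkbp
  Position 0: all 'i' => match
  Position 1: all 'g' => match
  Position 2: all 'k' => match
  Position 3: ('i', 'e', 'l', 'b') => mismatch, stop
LCP = "igk" (length 3)

3


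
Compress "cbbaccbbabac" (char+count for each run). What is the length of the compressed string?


Input: cbbaccbbabac
Runs:
  'c' x 1 => "c1"
  'b' x 2 => "b2"
  'a' x 1 => "a1"
  'c' x 2 => "c2"
  'b' x 2 => "b2"
  'a' x 1 => "a1"
  'b' x 1 => "b1"
  'a' x 1 => "a1"
  'c' x 1 => "c1"
Compressed: "c1b2a1c2b2a1b1a1c1"
Compressed length: 18

18


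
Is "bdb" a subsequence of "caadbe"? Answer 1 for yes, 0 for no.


Check if "bdb" is a subsequence of "caadbe"
Greedy scan:
  Position 0 ('c'): no match needed
  Position 1 ('a'): no match needed
  Position 2 ('a'): no match needed
  Position 3 ('d'): no match needed
  Position 4 ('b'): matches sub[0] = 'b'
  Position 5 ('e'): no match needed
Only matched 1/3 characters => not a subsequence

0


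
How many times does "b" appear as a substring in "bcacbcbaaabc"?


Searching for "b" in "bcacbcbaaabc"
Scanning each position:
  Position 0: "b" => MATCH
  Position 1: "c" => no
  Position 2: "a" => no
  Position 3: "c" => no
  Position 4: "b" => MATCH
  Position 5: "c" => no
  Position 6: "b" => MATCH
  Position 7: "a" => no
  Position 8: "a" => no
  Position 9: "a" => no
  Position 10: "b" => MATCH
  Position 11: "c" => no
Total occurrences: 4

4


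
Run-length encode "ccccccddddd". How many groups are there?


Input: ccccccddddd
Scanning for consecutive runs:
  Group 1: 'c' x 6 (positions 0-5)
  Group 2: 'd' x 5 (positions 6-10)
Total groups: 2

2


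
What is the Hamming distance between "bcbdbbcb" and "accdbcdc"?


Comparing "bcbdbbcb" and "accdbcdc" position by position:
  Position 0: 'b' vs 'a' => differ
  Position 1: 'c' vs 'c' => same
  Position 2: 'b' vs 'c' => differ
  Position 3: 'd' vs 'd' => same
  Position 4: 'b' vs 'b' => same
  Position 5: 'b' vs 'c' => differ
  Position 6: 'c' vs 'd' => differ
  Position 7: 'b' vs 'c' => differ
Total differences (Hamming distance): 5

5


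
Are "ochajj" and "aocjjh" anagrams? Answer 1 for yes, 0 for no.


Strings: "ochajj", "aocjjh"
Sorted first:  achjjo
Sorted second: achjjo
Sorted forms match => anagrams

1


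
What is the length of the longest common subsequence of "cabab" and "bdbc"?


LCS of "cabab" and "bdbc"
DP table:
           b    d    b    c
      0    0    0    0    0
  c   0    0    0    0    1
  a   0    0    0    0    1
  b   0    1    1    1    1
  a   0    1    1    1    1
  b   0    1    1    2    2
LCS length = dp[5][4] = 2

2


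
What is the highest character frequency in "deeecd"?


Input: deeecd
Character counts:
  'c': 1
  'd': 2
  'e': 3
Maximum frequency: 3

3


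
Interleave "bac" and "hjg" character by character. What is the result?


Interleaving "bac" and "hjg":
  Position 0: 'b' from first, 'h' from second => "bh"
  Position 1: 'a' from first, 'j' from second => "aj"
  Position 2: 'c' from first, 'g' from second => "cg"
Result: bhajcg

bhajcg


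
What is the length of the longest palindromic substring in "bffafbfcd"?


Input: "bffafbfcd"
Checking substrings for palindromes:
  [2:5] "faf" (len 3) => palindrome
  [4:7] "fbf" (len 3) => palindrome
  [1:3] "ff" (len 2) => palindrome
Longest palindromic substring: "faf" with length 3

3


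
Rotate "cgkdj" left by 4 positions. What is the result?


Input: "cgkdj", rotate left by 4
First 4 characters: "cgkd"
Remaining characters: "j"
Concatenate remaining + first: "j" + "cgkd" = "jcgkd"

jcgkd


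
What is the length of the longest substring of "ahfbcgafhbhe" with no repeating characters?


Input: "ahfbcgafhbhe"
Sliding window (track last position of each char):
  Position 0 ('a'): window [0,0] length 1 -- new best
  Position 1 ('h'): window [0,1] length 2 -- new best
  Position 2 ('f'): window [0,2] length 3 -- new best
  Position 3 ('b'): window [0,3] length 4 -- new best
  Position 4 ('c'): window [0,4] length 5 -- new best
  Position 5 ('g'): window [0,5] length 6 -- new best
  Position 6 ('a'): repeat (last at 0), move window start to 1
  Position 6 ('a'): window [1,6] length 6
  Position 7 ('f'): repeat (last at 2), move window start to 3
  Position 7 ('f'): window [3,7] length 5
  Position 8 ('h'): window [3,8] length 6
  Position 9 ('b'): repeat (last at 3), move window start to 4
  Position 9 ('b'): window [4,9] length 6
  Position 10 ('h'): repeat (last at 8), move window start to 9
  Position 10 ('h'): window [9,10] length 2
  Position 11 ('e'): window [9,11] length 3
Longest substring with no repeats: "ahfbcg" with length 6

6


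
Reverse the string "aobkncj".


Input: aobkncj
Reading characters right to left:
  Position 6: 'j'
  Position 5: 'c'
  Position 4: 'n'
  Position 3: 'k'
  Position 2: 'b'
  Position 1: 'o'
  Position 0: 'a'
Reversed: jcnkboa

jcnkboa


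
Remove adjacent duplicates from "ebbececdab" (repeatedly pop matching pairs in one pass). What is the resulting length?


Input: ebbececdab
Stack-based adjacent duplicate removal:
  Read 'e': push. Stack: e
  Read 'b': push. Stack: eb
  Read 'b': matches stack top 'b' => pop. Stack: e
  Read 'e': matches stack top 'e' => pop. Stack: (empty)
  Read 'c': push. Stack: c
  Read 'e': push. Stack: ce
  Read 'c': push. Stack: cec
  Read 'd': push. Stack: cecd
  Read 'a': push. Stack: cecda
  Read 'b': push. Stack: cecdab
Final stack: "cecdab" (length 6)

6


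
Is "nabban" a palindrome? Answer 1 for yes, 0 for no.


Input: nabban
Reversed: nabban
  Compare pos 0 ('n') with pos 5 ('n'): match
  Compare pos 1 ('a') with pos 4 ('a'): match
  Compare pos 2 ('b') with pos 3 ('b'): match
Result: palindrome

1


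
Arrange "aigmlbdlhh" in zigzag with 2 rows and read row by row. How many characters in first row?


Zigzag "aigmlbdlhh" into 2 rows:
Placing characters:
  'a' => row 0
  'i' => row 1
  'g' => row 0
  'm' => row 1
  'l' => row 0
  'b' => row 1
  'd' => row 0
  'l' => row 1
  'h' => row 0
  'h' => row 1
Rows:
  Row 0: "agldh"
  Row 1: "imblh"
First row length: 5

5


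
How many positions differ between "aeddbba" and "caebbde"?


Comparing "aeddbba" and "caebbde" position by position:
  Position 0: 'a' vs 'c' => DIFFER
  Position 1: 'e' vs 'a' => DIFFER
  Position 2: 'd' vs 'e' => DIFFER
  Position 3: 'd' vs 'b' => DIFFER
  Position 4: 'b' vs 'b' => same
  Position 5: 'b' vs 'd' => DIFFER
  Position 6: 'a' vs 'e' => DIFFER
Positions that differ: 6

6


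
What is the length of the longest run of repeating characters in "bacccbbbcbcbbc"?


Input: "bacccbbbcbcbbc"
Scanning for longest run:
  Position 1 ('a'): new char, reset run to 1
  Position 2 ('c'): new char, reset run to 1
  Position 3 ('c'): continues run of 'c', length=2
  Position 4 ('c'): continues run of 'c', length=3
  Position 5 ('b'): new char, reset run to 1
  Position 6 ('b'): continues run of 'b', length=2
  Position 7 ('b'): continues run of 'b', length=3
  Position 8 ('c'): new char, reset run to 1
  Position 9 ('b'): new char, reset run to 1
  Position 10 ('c'): new char, reset run to 1
  Position 11 ('b'): new char, reset run to 1
  Position 12 ('b'): continues run of 'b', length=2
  Position 13 ('c'): new char, reset run to 1
Longest run: 'c' with length 3

3


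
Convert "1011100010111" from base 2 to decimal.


Input: "1011100010111" in base 2
Positional expansion:
  Digit '1' (value 1) x 2^12 = 4096
  Digit '0' (value 0) x 2^11 = 0
  Digit '1' (value 1) x 2^10 = 1024
  Digit '1' (value 1) x 2^9 = 512
  Digit '1' (value 1) x 2^8 = 256
  Digit '0' (value 0) x 2^7 = 0
  Digit '0' (value 0) x 2^6 = 0
  Digit '0' (value 0) x 2^5 = 0
  Digit '1' (value 1) x 2^4 = 16
  Digit '0' (value 0) x 2^3 = 0
  Digit '1' (value 1) x 2^2 = 4
  Digit '1' (value 1) x 2^1 = 2
  Digit '1' (value 1) x 2^0 = 1
Sum = 5911

5911


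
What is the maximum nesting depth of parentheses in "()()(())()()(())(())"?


Input: "()()(())()()(())(())"
Tracking depth:
  Position 0 '(': depth becomes 1
  Position 1 ')': depth becomes 0
  Position 2 '(': depth becomes 1
  Position 3 ')': depth becomes 0
  Position 4 '(': depth becomes 1
  Position 5 '(': depth becomes 2
  Position 6 ')': depth becomes 1
  Position 7 ')': depth becomes 0
  Position 8 '(': depth becomes 1
  Position 9 ')': depth becomes 0
  Position 10 '(': depth becomes 1
  Position 11 ')': depth becomes 0
  Position 12 '(': depth becomes 1
  Position 13 '(': depth becomes 2
  Position 14 ')': depth becomes 1
  Position 15 ')': depth becomes 0
  Position 16 '(': depth becomes 1
  Position 17 '(': depth becomes 2
  Position 18 ')': depth becomes 1
  Position 19 ')': depth becomes 0
Maximum depth reached: 2

2


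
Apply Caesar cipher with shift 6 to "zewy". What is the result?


Caesar cipher: shift "zewy" by 6
  'z' (pos 25) + 6 = pos 5 = 'f'
  'e' (pos 4) + 6 = pos 10 = 'k'
  'w' (pos 22) + 6 = pos 2 = 'c'
  'y' (pos 24) + 6 = pos 4 = 'e'
Result: fkce

fkce


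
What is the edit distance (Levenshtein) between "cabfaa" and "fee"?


Computing edit distance: "cabfaa" -> "fee"
DP table:
           f    e    e
      0    1    2    3
  c   1    1    2    3
  a   2    2    2    3
  b   3    3    3    3
  f   4    3    4    4
  a   5    4    4    5
  a   6    5    5    5
Edit distance = dp[6][3] = 5

5


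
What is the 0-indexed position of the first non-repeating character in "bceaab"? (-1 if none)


Input: bceaab
Character frequencies:
  'a': 2
  'b': 2
  'c': 1
  'e': 1
Scanning left to right for freq == 1:
  Position 0 ('b'): freq=2, skip
  Position 1 ('c'): unique! => answer = 1

1


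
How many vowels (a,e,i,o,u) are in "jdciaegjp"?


Input: jdciaegjp
Checking each character:
  'j' at position 0: consonant
  'd' at position 1: consonant
  'c' at position 2: consonant
  'i' at position 3: vowel (running total: 1)
  'a' at position 4: vowel (running total: 2)
  'e' at position 5: vowel (running total: 3)
  'g' at position 6: consonant
  'j' at position 7: consonant
  'p' at position 8: consonant
Total vowels: 3

3


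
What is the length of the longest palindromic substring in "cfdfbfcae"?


Input: "cfdfbfcae"
Checking substrings for palindromes:
  [1:4] "fdf" (len 3) => palindrome
  [3:6] "fbf" (len 3) => palindrome
Longest palindromic substring: "fdf" with length 3

3


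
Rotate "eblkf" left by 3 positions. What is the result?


Input: "eblkf", rotate left by 3
First 3 characters: "ebl"
Remaining characters: "kf"
Concatenate remaining + first: "kf" + "ebl" = "kfebl"

kfebl


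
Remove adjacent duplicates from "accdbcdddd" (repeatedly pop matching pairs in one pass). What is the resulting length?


Input: accdbcdddd
Stack-based adjacent duplicate removal:
  Read 'a': push. Stack: a
  Read 'c': push. Stack: ac
  Read 'c': matches stack top 'c' => pop. Stack: a
  Read 'd': push. Stack: ad
  Read 'b': push. Stack: adb
  Read 'c': push. Stack: adbc
  Read 'd': push. Stack: adbcd
  Read 'd': matches stack top 'd' => pop. Stack: adbc
  Read 'd': push. Stack: adbcd
  Read 'd': matches stack top 'd' => pop. Stack: adbc
Final stack: "adbc" (length 4)

4


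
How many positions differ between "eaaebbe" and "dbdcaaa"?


Comparing "eaaebbe" and "dbdcaaa" position by position:
  Position 0: 'e' vs 'd' => DIFFER
  Position 1: 'a' vs 'b' => DIFFER
  Position 2: 'a' vs 'd' => DIFFER
  Position 3: 'e' vs 'c' => DIFFER
  Position 4: 'b' vs 'a' => DIFFER
  Position 5: 'b' vs 'a' => DIFFER
  Position 6: 'e' vs 'a' => DIFFER
Positions that differ: 7

7
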